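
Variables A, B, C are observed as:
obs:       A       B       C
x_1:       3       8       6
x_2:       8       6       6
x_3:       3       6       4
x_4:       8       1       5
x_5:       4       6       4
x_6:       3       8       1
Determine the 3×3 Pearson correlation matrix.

Step 1 — column means:
  mean(A) = (3 + 8 + 3 + 8 + 4 + 3) / 6 = 29/6 = 4.8333
  mean(B) = (8 + 6 + 6 + 1 + 6 + 8) / 6 = 35/6 = 5.8333
  mean(C) = (6 + 6 + 4 + 5 + 4 + 1) / 6 = 26/6 = 4.3333

Step 2 — sample variances and covariances s[i,j] = (1/(n-1)) · Σ_k (x_{k,i} - mean_i) · (x_{k,j} - mean_j), with n-1 = 5:
  s[A,A] = ((-1.8333)·(-1.8333) + (3.1667)·(3.1667) + (-1.8333)·(-1.8333) + (3.1667)·(3.1667) + (-0.8333)·(-0.8333) + (-1.8333)·(-1.8333)) / 5 = 30.8333/5 = 6.1667
  s[A,B] = ((-1.8333)·(2.1667) + (3.1667)·(0.1667) + (-1.8333)·(0.1667) + (3.1667)·(-4.8333) + (-0.8333)·(0.1667) + (-1.8333)·(2.1667)) / 5 = -23.1667/5 = -4.6333
  s[A,C] = ((-1.8333)·(1.6667) + (3.1667)·(1.6667) + (-1.8333)·(-0.3333) + (3.1667)·(0.6667) + (-0.8333)·(-0.3333) + (-1.8333)·(-3.3333)) / 5 = 11.3333/5 = 2.2667
  s[B,B] = ((2.1667)·(2.1667) + (0.1667)·(0.1667) + (0.1667)·(0.1667) + (-4.8333)·(-4.8333) + (0.1667)·(0.1667) + (2.1667)·(2.1667)) / 5 = 32.8333/5 = 6.5667
  s[B,C] = ((2.1667)·(1.6667) + (0.1667)·(1.6667) + (0.1667)·(-0.3333) + (-4.8333)·(0.6667) + (0.1667)·(-0.3333) + (2.1667)·(-3.3333)) / 5 = -6.6667/5 = -1.3333
  s[C,C] = ((1.6667)·(1.6667) + (1.6667)·(1.6667) + (-0.3333)·(-0.3333) + (0.6667)·(0.6667) + (-0.3333)·(-0.3333) + (-3.3333)·(-3.3333)) / 5 = 17.3333/5 = 3.4667
  Sample standard deviations s_i = √(s[i,i]):
  s(A) = √(6.1667) = 2.4833
  s(B) = √(6.5667) = 2.5626
  s(C) = √(3.4667) = 1.8619

Step 3 — r_{ij} = s_{ij} / (s_i · s_j):
  r[A,A] = 1 (diagonal).
  r[A,B] = -4.6333 / (2.4833 · 2.5626) = -4.6333 / 6.3635 = -0.7281
  r[A,C] = 2.2667 / (2.4833 · 1.8619) = 2.2667 / 4.6236 = 0.4902
  r[B,B] = 1 (diagonal).
  r[B,C] = -1.3333 / (2.5626 · 1.8619) = -1.3333 / 4.7712 = -0.2795
  r[C,C] = 1 (diagonal).

R is symmetric with unit diagonal. Assembling:

R = [[1, -0.7281, 0.4902],
 [-0.7281, 1, -0.2795],
 [0.4902, -0.2795, 1]]


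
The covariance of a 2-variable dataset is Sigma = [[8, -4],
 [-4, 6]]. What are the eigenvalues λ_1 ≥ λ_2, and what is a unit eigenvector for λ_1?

Step 1 — characteristic polynomial of 2×2 Sigma:
  det(Sigma - λI) = λ² - trace · λ + det = 0.
  trace = 8 + 6 = 14, det = 8·6 - (-4)² = 32.
Step 2 — discriminant:
  Δ = trace² - 4·det = 196 - 128 = 68.
Step 3 — eigenvalues:
  λ = (trace ± √Δ)/2 = (14 ± 8.2462)/2,
  λ_1 = 11.1231,  λ_2 = 2.8769.

Step 4 — unit eigenvector for λ_1: solve (Sigma - λ_1 I)v = 0. First row:
  (8 - 11.1231)·v_x + (-4)·v_y = 0, i.e. (-3.1231)·v_x + (-4)·v_y = 0,
  so v ∝ (b, λ_1 - a) = (-4, 3.1231); multiply by -1 so the first entry is positive: u = (4, -3.1231).
  ||u|| = √((4)² + (-3.1231)²) = √(25.7538) ≈ 5.0748,
  v_1 = u/||u|| ≈ (0.7882, -0.6154) (||v_1|| = 1).

λ_1 = 11.1231,  λ_2 = 2.8769;  v_1 ≈ (0.7882, -0.6154)


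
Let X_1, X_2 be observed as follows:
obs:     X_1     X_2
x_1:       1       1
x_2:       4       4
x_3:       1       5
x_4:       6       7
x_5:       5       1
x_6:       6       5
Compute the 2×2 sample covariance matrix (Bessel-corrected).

Step 1 — column means:
  mean(X_1) = (1 + 4 + 1 + 6 + 5 + 6) / 6 = 23/6 = 3.8333
  mean(X_2) = (1 + 4 + 5 + 7 + 1 + 5) / 6 = 23/6 = 3.8333

Step 2 — sample covariance S[i,j] = (1/(n-1)) · Σ_k (x_{k,i} - mean_i) · (x_{k,j} - mean_j), with n-1 = 5.
  S[X_1,X_1] = ((-2.8333)·(-2.8333) + (0.1667)·(0.1667) + (-2.8333)·(-2.8333) + (2.1667)·(2.1667) + (1.1667)·(1.1667) + (2.1667)·(2.1667)) / 5 = 26.8333/5 = 5.3667
  S[X_1,X_2] = ((-2.8333)·(-2.8333) + (0.1667)·(0.1667) + (-2.8333)·(1.1667) + (2.1667)·(3.1667) + (1.1667)·(-2.8333) + (2.1667)·(1.1667)) / 5 = 10.8333/5 = 2.1667
  S[X_2,X_2] = ((-2.8333)·(-2.8333) + (0.1667)·(0.1667) + (1.1667)·(1.1667) + (3.1667)·(3.1667) + (-2.8333)·(-2.8333) + (1.1667)·(1.1667)) / 5 = 28.8333/5 = 5.7667

S is symmetric (S[j,i] = S[i,j]). Assembling:

S = [[5.3667, 2.1667],
 [2.1667, 5.7667]]


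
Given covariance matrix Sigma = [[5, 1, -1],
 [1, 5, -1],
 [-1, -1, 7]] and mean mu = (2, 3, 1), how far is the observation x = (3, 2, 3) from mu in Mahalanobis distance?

Step 1 — centre the observation: (x - mu) = (1, -1, 2).

Step 2 — invert Sigma (cofactor / det for 3×3, or solve directly):
  Sigma^{-1} = [[0.2125, -0.0375, 0.025],
 [-0.0375, 0.2125, 0.025],
 [0.025, 0.025, 0.15]].

Step 3 — form the quadratic (x - mu)^T · Sigma^{-1} · (x - mu):
  Sigma^{-1} · (x - mu) = (0.3, -0.2, 0.3).
  (x - mu)^T · [Sigma^{-1} · (x - mu)] = (1)·(0.3) + (-1)·(-0.2) + (2)·(0.3) = 1.1.

Step 4 — take square root: d = √(1.1) ≈ 1.0488.

d(x, mu) = √(1.1) ≈ 1.0488


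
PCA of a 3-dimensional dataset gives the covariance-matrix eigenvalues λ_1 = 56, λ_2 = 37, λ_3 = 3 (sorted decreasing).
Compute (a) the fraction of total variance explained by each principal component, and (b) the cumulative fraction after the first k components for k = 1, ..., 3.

Step 1 — total variance = trace(Sigma) = Σ λ_i = 56 + 37 + 3 = 96.

Step 2 — fraction explained by component i = λ_i / Σ λ:
  PC1: 56/96 = 0.5833
  PC2: 37/96 = 0.3854
  PC3: 3/96 = 0.0312

Step 3 — cumulative fraction after k components = (λ_1 + ... + λ_k) / Σ λ:
  k = 1: 56/96 = 0.5833
  k = 2: (56 + 37)/96 = 93/96 = 0.9688
  k = 3: (56 + 37 + 3)/96 = 96/96 = 1

Summary (fraction, with percent):

explained: PC1 0.5833 (58.33%), PC2 0.3854 (38.54%), PC3 0.0312 (3.12%);  cumulative: 0.5833, 0.9688, 1


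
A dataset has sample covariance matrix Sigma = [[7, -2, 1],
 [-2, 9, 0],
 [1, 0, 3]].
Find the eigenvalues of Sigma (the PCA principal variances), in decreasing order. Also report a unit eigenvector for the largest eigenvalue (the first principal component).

Step 1 — characteristic polynomial p(λ) = det(λI - Sigma) = λ³ - tr·λ² + c_1·λ - det, where tr = trace, c_1 = sum of the principal 2×2 minors, det = det(Sigma):
  tr = 7 + 9 + 3 = 19,
  c_1 = (7·9 - (-2)²) + (7·3 - (1)²) + (9·3 - (0)²) = 59 + 20 + 27 = 106,
  det = 7·(9·3 - (0)²) - (-2)·((-2)·3 - (0)·(1)) + (1)·((-2)·(0) - 9·(1)) = 7·(27) - (-2)·(-6) + (1)·(-9) = 168.
  So p(λ) = λ³ - 19λ² + 106λ - 168.
Step 2 — look for an integer root (rational root theorem: any rational root is an integer divisor of 168). Testing λ = 6:
  p(6) = 216 - 684 + 636 - 168 = 0  ✓
  Dividing out (λ - 6): p(λ) = (λ - 6)(λ² - 13λ + 28).
Step 3 — remaining eigenvalues from the quadratic λ² - 13λ + 28 = 0:
  Δ = 13² - 4·28 = 169 - 112 = 57,  λ = (13 ± √57)/2 = (13 ± 7.5498)/2 ≈ 10.2749 or 2.7251.
  Sorted: λ_1 = 10.2749,  λ_2 = 6,  λ_3 = 2.7251  (check: sum = 19 = tr ✓).

Step 4 — unit eigenvector for λ_1 ≈ 10.2749: v spans the null space of (Sigma - λ_1 I), whose rows are
  r_1 = (-3.2749, -2, 1),  r_2 = (-2, -1.2749, 0),  r_3 = (1, 0, -7.2749).
  v is orthogonal to every row, so take v ∝ r_1 × r_3 = ((-2)·(-7.2749) - (1)·(0), (1)·(1) - (-3.2749)·(-7.2749), (-3.2749)·(0) - (-2)·(1)) ≈ (14.5498, -22.8248, 2).
  Let u = (14.5498, -22.8248, 2).
  ||u|| = √((14.5498)² + (-22.8248)² + (2)²) = √(736.667) ≈ 27.1416,  v_1 = u/||u|| ≈ (0.5361, -0.841, 0.0737) (||v_1|| = 1).

λ_1 = 10.2749,  λ_2 = 6,  λ_3 = 2.7251;  v_1 ≈ (0.5361, -0.841, 0.0737)


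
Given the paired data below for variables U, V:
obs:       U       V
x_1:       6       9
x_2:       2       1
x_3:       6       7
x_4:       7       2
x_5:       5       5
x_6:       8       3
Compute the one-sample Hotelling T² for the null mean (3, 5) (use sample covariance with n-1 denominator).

Step 1 — sample mean vector:
  mean(U) = (6 + 2 + 6 + 7 + 5 + 8) / 6 = 34/6 = 5.6667
  mean(V) = (9 + 1 + 7 + 2 + 5 + 3) / 6 = 27/6 = 4.5
  x̄ = (5.6667, 4.5),  deviation x̄ - mu_0 = (5.6667, 4.5) - (3, 5) = (2.6667, -0.5).

Step 2 — sample covariance matrix, S[i,j] = (1/(n-1)) · Σ_k (x_{k,i} - mean_i) · (x_{k,j} - mean_j), divisor n-1 = 5:
  S[U,U] = ((0.3333)·(0.3333) + (-3.6667)·(-3.6667) + (0.3333)·(0.3333) + (1.3333)·(1.3333) + (-0.6667)·(-0.6667) + (2.3333)·(2.3333)) / 5 = 21.3333/5 = 4.2667
  S[U,V] = ((0.3333)·(4.5) + (-3.6667)·(-3.5) + (0.3333)·(2.5) + (1.3333)·(-2.5) + (-0.6667)·(0.5) + (2.3333)·(-1.5)) / 5 = 8/5 = 1.6
  S[V,V] = ((4.5)·(4.5) + (-3.5)·(-3.5) + (2.5)·(2.5) + (-2.5)·(-2.5) + (0.5)·(0.5) + (-1.5)·(-1.5)) / 5 = 47.5/5 = 9.5
  S = [[4.2667, 1.6],
 [1.6, 9.5]].

Step 3 — invert S. det(S) = 4.2667·9.5 - (1.6)² = 37.9733.
  S^{-1} = (1/det) · [[d, -b], [-b, a]] = [[0.2502, -0.0421],
 [-0.0421, 0.1124]].

Step 4 — quadratic form (x̄ - mu_0)^T · S^{-1} · (x̄ - mu_0):
  S^{-1} · (x̄ - mu_0) = (0.6882, -0.1685),
  (x̄ - mu_0)^T · [...] = (2.6667)·(0.6882) + (-0.5)·(-0.1685) = 1.9195.

Step 5 — scale by n: T² = 6 · 1.9195 = 11.5169.

T² ≈ 11.5169


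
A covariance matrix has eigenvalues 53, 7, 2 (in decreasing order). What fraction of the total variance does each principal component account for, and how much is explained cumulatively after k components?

Step 1 — total variance = trace(Sigma) = Σ λ_i = 53 + 7 + 2 = 62.

Step 2 — fraction explained by component i = λ_i / Σ λ:
  PC1: 53/62 = 0.8548
  PC2: 7/62 = 0.1129
  PC3: 2/62 = 0.0323

Step 3 — cumulative fraction after k components = (λ_1 + ... + λ_k) / Σ λ:
  k = 1: 53/62 = 0.8548
  k = 2: (53 + 7)/62 = 60/62 = 0.9677
  k = 3: (53 + 7 + 2)/62 = 62/62 = 1

Summary (fraction, with percent):

explained: PC1 0.8548 (85.48%), PC2 0.1129 (11.29%), PC3 0.0323 (3.23%);  cumulative: 0.8548, 0.9677, 1


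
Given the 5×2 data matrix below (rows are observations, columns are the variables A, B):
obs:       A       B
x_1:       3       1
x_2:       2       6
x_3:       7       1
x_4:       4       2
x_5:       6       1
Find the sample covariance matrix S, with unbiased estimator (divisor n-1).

Step 1 — column means:
  mean(A) = (3 + 2 + 7 + 4 + 6) / 5 = 22/5 = 4.4
  mean(B) = (1 + 6 + 1 + 2 + 1) / 5 = 11/5 = 2.2

Step 2 — sample covariance S[i,j] = (1/(n-1)) · Σ_k (x_{k,i} - mean_i) · (x_{k,j} - mean_j), with n-1 = 4.
  S[A,A] = ((-1.4)·(-1.4) + (-2.4)·(-2.4) + (2.6)·(2.6) + (-0.4)·(-0.4) + (1.6)·(1.6)) / 4 = 17.2/4 = 4.3
  S[A,B] = ((-1.4)·(-1.2) + (-2.4)·(3.8) + (2.6)·(-1.2) + (-0.4)·(-0.2) + (1.6)·(-1.2)) / 4 = -12.4/4 = -3.1
  S[B,B] = ((-1.2)·(-1.2) + (3.8)·(3.8) + (-1.2)·(-1.2) + (-0.2)·(-0.2) + (-1.2)·(-1.2)) / 4 = 18.8/4 = 4.7

S is symmetric (S[j,i] = S[i,j]). Assembling:

S = [[4.3, -3.1],
 [-3.1, 4.7]]


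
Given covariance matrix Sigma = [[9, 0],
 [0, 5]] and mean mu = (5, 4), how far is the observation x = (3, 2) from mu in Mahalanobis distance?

Step 1 — centre the observation: (x - mu) = (-2, -2).

Step 2 — invert Sigma. det(Sigma) = 9·5 - (0)² = 45.
  Sigma^{-1} = (1/det) · [[d, -b], [-b, a]] = [[0.1111, 0],
 [0, 0.2]].

Step 3 — form the quadratic (x - mu)^T · Sigma^{-1} · (x - mu):
  Sigma^{-1} · (x - mu) = (-0.2222, -0.4).
  (x - mu)^T · [Sigma^{-1} · (x - mu)] = (-2)·(-0.2222) + (-2)·(-0.4) = 1.2444.

Step 4 — take square root: d = √(1.2444) ≈ 1.1155.

d(x, mu) = √(1.2444) ≈ 1.1155


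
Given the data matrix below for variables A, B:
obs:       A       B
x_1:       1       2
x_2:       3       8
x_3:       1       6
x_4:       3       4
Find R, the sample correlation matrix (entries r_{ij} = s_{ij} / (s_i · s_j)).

Step 1 — column means:
  mean(A) = (1 + 3 + 1 + 3) / 4 = 8/4 = 2
  mean(B) = (2 + 8 + 6 + 4) / 4 = 20/4 = 5

Step 2 — sample variances and covariances s[i,j] = (1/(n-1)) · Σ_k (x_{k,i} - mean_i) · (x_{k,j} - mean_j), with n-1 = 3:
  s[A,A] = ((-1)·(-1) + (1)·(1) + (-1)·(-1) + (1)·(1)) / 3 = 4/3 = 1.3333
  s[A,B] = ((-1)·(-3) + (1)·(3) + (-1)·(1) + (1)·(-1)) / 3 = 4/3 = 1.3333
  s[B,B] = ((-3)·(-3) + (3)·(3) + (1)·(1) + (-1)·(-1)) / 3 = 20/3 = 6.6667
  Sample standard deviations s_i = √(s[i,i]):
  s(A) = √(1.3333) = 1.1547
  s(B) = √(6.6667) = 2.582

Step 3 — r_{ij} = s_{ij} / (s_i · s_j):
  r[A,A] = 1 (diagonal).
  r[A,B] = 1.3333 / (1.1547 · 2.582) = 1.3333 / 2.9814 = 0.4472
  r[B,B] = 1 (diagonal).

R is symmetric with unit diagonal. Assembling:

R = [[1, 0.4472],
 [0.4472, 1]]


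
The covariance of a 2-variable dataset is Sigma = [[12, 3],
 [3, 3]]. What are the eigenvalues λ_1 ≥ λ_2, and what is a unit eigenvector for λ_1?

Step 1 — characteristic polynomial of 2×2 Sigma:
  det(Sigma - λI) = λ² - trace · λ + det = 0.
  trace = 12 + 3 = 15, det = 12·3 - (3)² = 27.
Step 2 — discriminant:
  Δ = trace² - 4·det = 225 - 108 = 117.
Step 3 — eigenvalues:
  λ = (trace ± √Δ)/2 = (15 ± 10.8167)/2,
  λ_1 = 12.9083,  λ_2 = 2.0917.

Step 4 — unit eigenvector for λ_1: solve (Sigma - λ_1 I)v = 0. First row:
  (12 - 12.9083)·v_x + (3)·v_y = 0, i.e. (-0.9083)·v_x + (3)·v_y = 0,
  so v ∝ (b, λ_1 - a) = (3, 0.9083) = u.
  ||u|| = √((3)² + (0.9083)²) = √(9.8251) ≈ 3.1345,
  v_1 = u/||u|| ≈ (0.9571, 0.2898) (||v_1|| = 1).

λ_1 = 12.9083,  λ_2 = 2.0917;  v_1 ≈ (0.9571, 0.2898)


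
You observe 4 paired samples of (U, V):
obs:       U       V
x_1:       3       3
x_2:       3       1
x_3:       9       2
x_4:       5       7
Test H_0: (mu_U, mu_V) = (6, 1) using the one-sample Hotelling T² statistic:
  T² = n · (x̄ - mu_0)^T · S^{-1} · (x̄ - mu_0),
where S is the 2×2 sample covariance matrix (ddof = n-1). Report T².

Step 1 — sample mean vector:
  mean(U) = (3 + 3 + 9 + 5) / 4 = 20/4 = 5
  mean(V) = (3 + 1 + 2 + 7) / 4 = 13/4 = 3.25
  x̄ = (5, 3.25),  deviation x̄ - mu_0 = (5, 3.25) - (6, 1) = (-1, 2.25).

Step 2 — sample covariance matrix, S[i,j] = (1/(n-1)) · Σ_k (x_{k,i} - mean_i) · (x_{k,j} - mean_j), divisor n-1 = 3:
  S[U,U] = ((-2)·(-2) + (-2)·(-2) + (4)·(4) + (0)·(0)) / 3 = 24/3 = 8
  S[U,V] = ((-2)·(-0.25) + (-2)·(-2.25) + (4)·(-1.25) + (0)·(3.75)) / 3 = 0/3 = 0
  S[V,V] = ((-0.25)·(-0.25) + (-2.25)·(-2.25) + (-1.25)·(-1.25) + (3.75)·(3.75)) / 3 = 20.75/3 = 6.9167
  S = [[8, 0],
 [0, 6.9167]].

Step 3 — invert S. det(S) = 8·6.9167 - (0)² = 55.3333.
  S^{-1} = (1/det) · [[d, -b], [-b, a]] = [[0.125, 0],
 [0, 0.1446]].

Step 4 — quadratic form (x̄ - mu_0)^T · S^{-1} · (x̄ - mu_0):
  S^{-1} · (x̄ - mu_0) = (-0.125, 0.3253),
  (x̄ - mu_0)^T · [...] = (-1)·(-0.125) + (2.25)·(0.3253) = 0.8569.

Step 5 — scale by n: T² = 4 · 0.8569 = 3.4277.

T² ≈ 3.4277


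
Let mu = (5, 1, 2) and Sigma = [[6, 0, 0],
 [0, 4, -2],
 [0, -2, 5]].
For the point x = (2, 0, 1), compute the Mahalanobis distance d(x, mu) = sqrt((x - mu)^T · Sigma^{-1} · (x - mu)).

Step 1 — centre the observation: (x - mu) = (-3, -1, -1).

Step 2 — invert Sigma (cofactor / det for 3×3, or solve directly):
  Sigma^{-1} = [[0.1667, 0, 0],
 [0, 0.3125, 0.125],
 [0, 0.125, 0.25]].

Step 3 — form the quadratic (x - mu)^T · Sigma^{-1} · (x - mu):
  Sigma^{-1} · (x - mu) = (-0.5, -0.4375, -0.375).
  (x - mu)^T · [Sigma^{-1} · (x - mu)] = (-3)·(-0.5) + (-1)·(-0.4375) + (-1)·(-0.375) = 2.3125.

Step 4 — take square root: d = √(2.3125) ≈ 1.5207.

d(x, mu) = √(2.3125) ≈ 1.5207


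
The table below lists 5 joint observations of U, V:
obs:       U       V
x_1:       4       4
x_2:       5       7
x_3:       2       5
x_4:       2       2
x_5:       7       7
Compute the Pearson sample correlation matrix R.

Step 1 — column means:
  mean(U) = (4 + 5 + 2 + 2 + 7) / 5 = 20/5 = 4
  mean(V) = (4 + 7 + 5 + 2 + 7) / 5 = 25/5 = 5

Step 2 — sample variances and covariances s[i,j] = (1/(n-1)) · Σ_k (x_{k,i} - mean_i) · (x_{k,j} - mean_j), with n-1 = 4:
  s[U,U] = ((0)·(0) + (1)·(1) + (-2)·(-2) + (-2)·(-2) + (3)·(3)) / 4 = 18/4 = 4.5
  s[U,V] = ((0)·(-1) + (1)·(2) + (-2)·(0) + (-2)·(-3) + (3)·(2)) / 4 = 14/4 = 3.5
  s[V,V] = ((-1)·(-1) + (2)·(2) + (0)·(0) + (-3)·(-3) + (2)·(2)) / 4 = 18/4 = 4.5
  Sample standard deviations s_i = √(s[i,i]):
  s(U) = √(4.5) = 2.1213
  s(V) = √(4.5) = 2.1213

Step 3 — r_{ij} = s_{ij} / (s_i · s_j):
  r[U,U] = 1 (diagonal).
  r[U,V] = 3.5 / (2.1213 · 2.1213) = 3.5 / 4.5 = 0.7778
  r[V,V] = 1 (diagonal).

R is symmetric with unit diagonal. Assembling:

R = [[1, 0.7778],
 [0.7778, 1]]


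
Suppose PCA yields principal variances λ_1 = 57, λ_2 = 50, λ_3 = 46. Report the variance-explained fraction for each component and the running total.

Step 1 — total variance = trace(Sigma) = Σ λ_i = 57 + 50 + 46 = 153.

Step 2 — fraction explained by component i = λ_i / Σ λ:
  PC1: 57/153 = 0.3725
  PC2: 50/153 = 0.3268
  PC3: 46/153 = 0.3007

Step 3 — cumulative fraction after k components = (λ_1 + ... + λ_k) / Σ λ:
  k = 1: 57/153 = 0.3725
  k = 2: (57 + 50)/153 = 107/153 = 0.6993
  k = 3: (57 + 50 + 46)/153 = 153/153 = 1

Summary (fraction, with percent):

explained: PC1 0.3725 (37.25%), PC2 0.3268 (32.68%), PC3 0.3007 (30.07%);  cumulative: 0.3725, 0.6993, 1


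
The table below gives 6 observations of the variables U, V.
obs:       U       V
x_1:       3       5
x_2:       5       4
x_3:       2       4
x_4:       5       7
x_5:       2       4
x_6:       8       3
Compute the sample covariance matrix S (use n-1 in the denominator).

Step 1 — column means:
  mean(U) = (3 + 5 + 2 + 5 + 2 + 8) / 6 = 25/6 = 4.1667
  mean(V) = (5 + 4 + 4 + 7 + 4 + 3) / 6 = 27/6 = 4.5

Step 2 — sample covariance S[i,j] = (1/(n-1)) · Σ_k (x_{k,i} - mean_i) · (x_{k,j} - mean_j), with n-1 = 5.
  S[U,U] = ((-1.1667)·(-1.1667) + (0.8333)·(0.8333) + (-2.1667)·(-2.1667) + (0.8333)·(0.8333) + (-2.1667)·(-2.1667) + (3.8333)·(3.8333)) / 5 = 26.8333/5 = 5.3667
  S[U,V] = ((-1.1667)·(0.5) + (0.8333)·(-0.5) + (-2.1667)·(-0.5) + (0.8333)·(2.5) + (-2.1667)·(-0.5) + (3.8333)·(-1.5)) / 5 = -2.5/5 = -0.5
  S[V,V] = ((0.5)·(0.5) + (-0.5)·(-0.5) + (-0.5)·(-0.5) + (2.5)·(2.5) + (-0.5)·(-0.5) + (-1.5)·(-1.5)) / 5 = 9.5/5 = 1.9

S is symmetric (S[j,i] = S[i,j]). Assembling:

S = [[5.3667, -0.5],
 [-0.5, 1.9]]


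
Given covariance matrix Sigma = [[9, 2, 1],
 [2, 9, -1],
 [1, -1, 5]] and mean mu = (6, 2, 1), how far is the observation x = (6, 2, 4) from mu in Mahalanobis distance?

Step 1 — centre the observation: (x - mu) = (0, 0, 3).

Step 2 — invert Sigma (cofactor / det for 3×3, or solve directly):
  Sigma^{-1} = [[0.1212, -0.0303, -0.0303],
 [-0.0303, 0.1212, 0.0303],
 [-0.0303, 0.0303, 0.2121]].

Step 3 — form the quadratic (x - mu)^T · Sigma^{-1} · (x - mu):
  Sigma^{-1} · (x - mu) = (-0.0909, 0.0909, 0.6364).
  (x - mu)^T · [Sigma^{-1} · (x - mu)] = (0)·(-0.0909) + (0)·(0.0909) + (3)·(0.6364) = 1.9091.

Step 4 — take square root: d = √(1.9091) ≈ 1.3817.

d(x, mu) = √(1.9091) ≈ 1.3817


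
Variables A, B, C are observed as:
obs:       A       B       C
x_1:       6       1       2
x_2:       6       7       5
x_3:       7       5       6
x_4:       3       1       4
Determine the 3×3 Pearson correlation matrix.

Step 1 — column means:
  mean(A) = (6 + 6 + 7 + 3) / 4 = 22/4 = 5.5
  mean(B) = (1 + 7 + 5 + 1) / 4 = 14/4 = 3.5
  mean(C) = (2 + 5 + 6 + 4) / 4 = 17/4 = 4.25

Step 2 — sample variances and covariances s[i,j] = (1/(n-1)) · Σ_k (x_{k,i} - mean_i) · (x_{k,j} - mean_j), with n-1 = 3:
  s[A,A] = ((0.5)·(0.5) + (0.5)·(0.5) + (1.5)·(1.5) + (-2.5)·(-2.5)) / 3 = 9/3 = 3
  s[A,B] = ((0.5)·(-2.5) + (0.5)·(3.5) + (1.5)·(1.5) + (-2.5)·(-2.5)) / 3 = 9/3 = 3
  s[A,C] = ((0.5)·(-2.25) + (0.5)·(0.75) + (1.5)·(1.75) + (-2.5)·(-0.25)) / 3 = 2.5/3 = 0.8333
  s[B,B] = ((-2.5)·(-2.5) + (3.5)·(3.5) + (1.5)·(1.5) + (-2.5)·(-2.5)) / 3 = 27/3 = 9
  s[B,C] = ((-2.5)·(-2.25) + (3.5)·(0.75) + (1.5)·(1.75) + (-2.5)·(-0.25)) / 3 = 11.5/3 = 3.8333
  s[C,C] = ((-2.25)·(-2.25) + (0.75)·(0.75) + (1.75)·(1.75) + (-0.25)·(-0.25)) / 3 = 8.75/3 = 2.9167
  Sample standard deviations s_i = √(s[i,i]):
  s(A) = √(3) = 1.7321
  s(B) = √(9) = 3
  s(C) = √(2.9167) = 1.7078

Step 3 — r_{ij} = s_{ij} / (s_i · s_j):
  r[A,A] = 1 (diagonal).
  r[A,B] = 3 / (1.7321 · 3) = 3 / 5.1962 = 0.5774
  r[A,C] = 0.8333 / (1.7321 · 1.7078) = 0.8333 / 2.958 = 0.2817
  r[B,B] = 1 (diagonal).
  r[B,C] = 3.8333 / (3 · 1.7078) = 3.8333 / 5.1235 = 0.7482
  r[C,C] = 1 (diagonal).

R is symmetric with unit diagonal. Assembling:

R = [[1, 0.5774, 0.2817],
 [0.5774, 1, 0.7482],
 [0.2817, 0.7482, 1]]


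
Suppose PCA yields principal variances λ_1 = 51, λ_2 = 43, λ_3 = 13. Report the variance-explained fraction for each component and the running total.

Step 1 — total variance = trace(Sigma) = Σ λ_i = 51 + 43 + 13 = 107.

Step 2 — fraction explained by component i = λ_i / Σ λ:
  PC1: 51/107 = 0.4766
  PC2: 43/107 = 0.4019
  PC3: 13/107 = 0.1215

Step 3 — cumulative fraction after k components = (λ_1 + ... + λ_k) / Σ λ:
  k = 1: 51/107 = 0.4766
  k = 2: (51 + 43)/107 = 94/107 = 0.8785
  k = 3: (51 + 43 + 13)/107 = 107/107 = 1

Summary (fraction, with percent):

explained: PC1 0.4766 (47.66%), PC2 0.4019 (40.19%), PC3 0.1215 (12.15%);  cumulative: 0.4766, 0.8785, 1


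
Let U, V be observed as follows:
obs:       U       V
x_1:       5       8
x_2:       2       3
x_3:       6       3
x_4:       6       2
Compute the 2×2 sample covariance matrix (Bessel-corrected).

Step 1 — column means:
  mean(U) = (5 + 2 + 6 + 6) / 4 = 19/4 = 4.75
  mean(V) = (8 + 3 + 3 + 2) / 4 = 16/4 = 4

Step 2 — sample covariance S[i,j] = (1/(n-1)) · Σ_k (x_{k,i} - mean_i) · (x_{k,j} - mean_j), with n-1 = 3.
  S[U,U] = ((0.25)·(0.25) + (-2.75)·(-2.75) + (1.25)·(1.25) + (1.25)·(1.25)) / 3 = 10.75/3 = 3.5833
  S[U,V] = ((0.25)·(4) + (-2.75)·(-1) + (1.25)·(-1) + (1.25)·(-2)) / 3 = 0/3 = 0
  S[V,V] = ((4)·(4) + (-1)·(-1) + (-1)·(-1) + (-2)·(-2)) / 3 = 22/3 = 7.3333

S is symmetric (S[j,i] = S[i,j]). Assembling:

S = [[3.5833, 0],
 [0, 7.3333]]


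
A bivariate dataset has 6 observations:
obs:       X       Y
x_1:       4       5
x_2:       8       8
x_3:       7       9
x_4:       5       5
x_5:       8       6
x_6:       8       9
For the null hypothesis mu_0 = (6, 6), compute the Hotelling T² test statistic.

Step 1 — sample mean vector:
  mean(X) = (4 + 8 + 7 + 5 + 8 + 8) / 6 = 40/6 = 6.6667
  mean(Y) = (5 + 8 + 9 + 5 + 6 + 9) / 6 = 42/6 = 7
  x̄ = (6.6667, 7),  deviation x̄ - mu_0 = (6.6667, 7) - (6, 6) = (0.6667, 1).

Step 2 — sample covariance matrix, S[i,j] = (1/(n-1)) · Σ_k (x_{k,i} - mean_i) · (x_{k,j} - mean_j), divisor n-1 = 5:
  S[X,X] = ((-2.6667)·(-2.6667) + (1.3333)·(1.3333) + (0.3333)·(0.3333) + (-1.6667)·(-1.6667) + (1.3333)·(1.3333) + (1.3333)·(1.3333)) / 5 = 15.3333/5 = 3.0667
  S[X,Y] = ((-2.6667)·(-2) + (1.3333)·(1) + (0.3333)·(2) + (-1.6667)·(-2) + (1.3333)·(-1) + (1.3333)·(2)) / 5 = 12/5 = 2.4
  S[Y,Y] = ((-2)·(-2) + (1)·(1) + (2)·(2) + (-2)·(-2) + (-1)·(-1) + (2)·(2)) / 5 = 18/5 = 3.6
  S = [[3.0667, 2.4],
 [2.4, 3.6]].

Step 3 — invert S. det(S) = 3.0667·3.6 - (2.4)² = 5.28.
  S^{-1} = (1/det) · [[d, -b], [-b, a]] = [[0.6818, -0.4545],
 [-0.4545, 0.5808]].

Step 4 — quadratic form (x̄ - mu_0)^T · S^{-1} · (x̄ - mu_0):
  S^{-1} · (x̄ - mu_0) = (0, 0.2778),
  (x̄ - mu_0)^T · [...] = (0.6667)·(0) + (1)·(0.2778) = 0.2778.

Step 5 — scale by n: T² = 6 · 0.2778 = 1.6667.

T² ≈ 1.6667


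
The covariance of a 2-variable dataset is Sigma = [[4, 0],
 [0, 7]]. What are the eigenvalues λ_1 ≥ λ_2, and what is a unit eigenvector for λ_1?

Step 1 — characteristic polynomial of 2×2 Sigma:
  det(Sigma - λI) = λ² - trace · λ + det = 0.
  trace = 4 + 7 = 11, det = 4·7 - (0)² = 28.
Step 2 — discriminant:
  Δ = trace² - 4·det = 121 - 112 = 9.
Step 3 — eigenvalues:
  λ = (trace ± √Δ)/2 = (11 ± 3)/2,
  λ_1 = 7,  λ_2 = 4.

Step 4 — unit eigenvector for λ_1: Sigma is diagonal, so its eigenvectors are the coordinate axes. λ_1 = 7 is the diagonal entry on the second coordinate axis, hence
  v_1 = (0, 1) (||v_1|| = 1).

λ_1 = 7,  λ_2 = 4;  v_1 ≈ (0, 1)


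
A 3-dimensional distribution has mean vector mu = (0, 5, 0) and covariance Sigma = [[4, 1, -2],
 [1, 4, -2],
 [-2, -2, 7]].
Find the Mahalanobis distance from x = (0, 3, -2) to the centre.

Step 1 — centre the observation: (x - mu) = (0, -2, -2).

Step 2 — invert Sigma (cofactor / det for 3×3, or solve directly):
  Sigma^{-1} = [[0.2963, -0.037, 0.0741],
 [-0.037, 0.2963, 0.0741],
 [0.0741, 0.0741, 0.1852]].

Step 3 — form the quadratic (x - mu)^T · Sigma^{-1} · (x - mu):
  Sigma^{-1} · (x - mu) = (-0.0741, -0.7407, -0.5185).
  (x - mu)^T · [Sigma^{-1} · (x - mu)] = (0)·(-0.0741) + (-2)·(-0.7407) + (-2)·(-0.5185) = 2.5185.

Step 4 — take square root: d = √(2.5185) ≈ 1.587.

d(x, mu) = √(2.5185) ≈ 1.587


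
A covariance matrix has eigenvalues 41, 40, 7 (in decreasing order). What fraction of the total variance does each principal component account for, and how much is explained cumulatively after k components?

Step 1 — total variance = trace(Sigma) = Σ λ_i = 41 + 40 + 7 = 88.

Step 2 — fraction explained by component i = λ_i / Σ λ:
  PC1: 41/88 = 0.4659
  PC2: 40/88 = 0.4545
  PC3: 7/88 = 0.0795

Step 3 — cumulative fraction after k components = (λ_1 + ... + λ_k) / Σ λ:
  k = 1: 41/88 = 0.4659
  k = 2: (41 + 40)/88 = 81/88 = 0.9205
  k = 3: (41 + 40 + 7)/88 = 88/88 = 1

Summary (fraction, with percent):

explained: PC1 0.4659 (46.59%), PC2 0.4545 (45.45%), PC3 0.0795 (7.95%);  cumulative: 0.4659, 0.9205, 1


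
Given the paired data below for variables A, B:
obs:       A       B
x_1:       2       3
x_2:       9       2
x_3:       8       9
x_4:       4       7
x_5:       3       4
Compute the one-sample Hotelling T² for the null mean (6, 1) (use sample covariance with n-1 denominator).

Step 1 — sample mean vector:
  mean(A) = (2 + 9 + 8 + 4 + 3) / 5 = 26/5 = 5.2
  mean(B) = (3 + 2 + 9 + 7 + 4) / 5 = 25/5 = 5
  x̄ = (5.2, 5),  deviation x̄ - mu_0 = (5.2, 5) - (6, 1) = (-0.8, 4).

Step 2 — sample covariance matrix, S[i,j] = (1/(n-1)) · Σ_k (x_{k,i} - mean_i) · (x_{k,j} - mean_j), divisor n-1 = 4:
  S[A,A] = ((-3.2)·(-3.2) + (3.8)·(3.8) + (2.8)·(2.8) + (-1.2)·(-1.2) + (-2.2)·(-2.2)) / 4 = 38.8/4 = 9.7
  S[A,B] = ((-3.2)·(-2) + (3.8)·(-3) + (2.8)·(4) + (-1.2)·(2) + (-2.2)·(-1)) / 4 = 6/4 = 1.5
  S[B,B] = ((-2)·(-2) + (-3)·(-3) + (4)·(4) + (2)·(2) + (-1)·(-1)) / 4 = 34/4 = 8.5
  S = [[9.7, 1.5],
 [1.5, 8.5]].

Step 3 — invert S. det(S) = 9.7·8.5 - (1.5)² = 80.2.
  S^{-1} = (1/det) · [[d, -b], [-b, a]] = [[0.106, -0.0187],
 [-0.0187, 0.1209]].

Step 4 — quadratic form (x̄ - mu_0)^T · S^{-1} · (x̄ - mu_0):
  S^{-1} · (x̄ - mu_0) = (-0.1596, 0.4988),
  (x̄ - mu_0)^T · [...] = (-0.8)·(-0.1596) + (4)·(0.4988) = 2.1227.

Step 5 — scale by n: T² = 5 · 2.1227 = 10.6135.

T² ≈ 10.6135


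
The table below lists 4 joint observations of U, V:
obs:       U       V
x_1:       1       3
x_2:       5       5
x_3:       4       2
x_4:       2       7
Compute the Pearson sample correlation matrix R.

Step 1 — column means:
  mean(U) = (1 + 5 + 4 + 2) / 4 = 12/4 = 3
  mean(V) = (3 + 5 + 2 + 7) / 4 = 17/4 = 4.25

Step 2 — sample variances and covariances s[i,j] = (1/(n-1)) · Σ_k (x_{k,i} - mean_i) · (x_{k,j} - mean_j), with n-1 = 3:
  s[U,U] = ((-2)·(-2) + (2)·(2) + (1)·(1) + (-1)·(-1)) / 3 = 10/3 = 3.3333
  s[U,V] = ((-2)·(-1.25) + (2)·(0.75) + (1)·(-2.25) + (-1)·(2.75)) / 3 = -1/3 = -0.3333
  s[V,V] = ((-1.25)·(-1.25) + (0.75)·(0.75) + (-2.25)·(-2.25) + (2.75)·(2.75)) / 3 = 14.75/3 = 4.9167
  Sample standard deviations s_i = √(s[i,i]):
  s(U) = √(3.3333) = 1.8257
  s(V) = √(4.9167) = 2.2174

Step 3 — r_{ij} = s_{ij} / (s_i · s_j):
  r[U,U] = 1 (diagonal).
  r[U,V] = -0.3333 / (1.8257 · 2.2174) = -0.3333 / 4.0483 = -0.0823
  r[V,V] = 1 (diagonal).

R is symmetric with unit diagonal. Assembling:

R = [[1, -0.0823],
 [-0.0823, 1]]


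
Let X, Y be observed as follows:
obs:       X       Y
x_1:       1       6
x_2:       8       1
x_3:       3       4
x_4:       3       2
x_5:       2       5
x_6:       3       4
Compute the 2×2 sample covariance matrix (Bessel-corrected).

Step 1 — column means:
  mean(X) = (1 + 8 + 3 + 3 + 2 + 3) / 6 = 20/6 = 3.3333
  mean(Y) = (6 + 1 + 4 + 2 + 5 + 4) / 6 = 22/6 = 3.6667

Step 2 — sample covariance S[i,j] = (1/(n-1)) · Σ_k (x_{k,i} - mean_i) · (x_{k,j} - mean_j), with n-1 = 5.
  S[X,X] = ((-2.3333)·(-2.3333) + (4.6667)·(4.6667) + (-0.3333)·(-0.3333) + (-0.3333)·(-0.3333) + (-1.3333)·(-1.3333) + (-0.3333)·(-0.3333)) / 5 = 29.3333/5 = 5.8667
  S[X,Y] = ((-2.3333)·(2.3333) + (4.6667)·(-2.6667) + (-0.3333)·(0.3333) + (-0.3333)·(-1.6667) + (-1.3333)·(1.3333) + (-0.3333)·(0.3333)) / 5 = -19.3333/5 = -3.8667
  S[Y,Y] = ((2.3333)·(2.3333) + (-2.6667)·(-2.6667) + (0.3333)·(0.3333) + (-1.6667)·(-1.6667) + (1.3333)·(1.3333) + (0.3333)·(0.3333)) / 5 = 17.3333/5 = 3.4667

S is symmetric (S[j,i] = S[i,j]). Assembling:

S = [[5.8667, -3.8667],
 [-3.8667, 3.4667]]


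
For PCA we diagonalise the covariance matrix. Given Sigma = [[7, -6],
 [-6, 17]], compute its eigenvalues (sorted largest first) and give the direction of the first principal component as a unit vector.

Step 1 — characteristic polynomial of 2×2 Sigma:
  det(Sigma - λI) = λ² - trace · λ + det = 0.
  trace = 7 + 17 = 24, det = 7·17 - (-6)² = 83.
Step 2 — discriminant:
  Δ = trace² - 4·det = 576 - 332 = 244.
Step 3 — eigenvalues:
  λ = (trace ± √Δ)/2 = (24 ± 15.6205)/2,
  λ_1 = 19.8102,  λ_2 = 4.1898.

Step 4 — unit eigenvector for λ_1: solve (Sigma - λ_1 I)v = 0. First row:
  (7 - 19.8102)·v_x + (-6)·v_y = 0, i.e. (-12.8102)·v_x + (-6)·v_y = 0,
  so v ∝ (b, λ_1 - a) = (-6, 12.8102); multiply by -1 so the first entry is positive: u = (6, -12.8102).
  ||u|| = √((6)² + (-12.8102)²) = √(200.1025) ≈ 14.1458,
  v_1 = u/||u|| ≈ (0.4242, -0.9056) (||v_1|| = 1).

λ_1 = 19.8102,  λ_2 = 4.1898;  v_1 ≈ (0.4242, -0.9056)


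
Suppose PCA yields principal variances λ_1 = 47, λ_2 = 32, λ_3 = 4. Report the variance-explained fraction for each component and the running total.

Step 1 — total variance = trace(Sigma) = Σ λ_i = 47 + 32 + 4 = 83.

Step 2 — fraction explained by component i = λ_i / Σ λ:
  PC1: 47/83 = 0.5663
  PC2: 32/83 = 0.3855
  PC3: 4/83 = 0.0482

Step 3 — cumulative fraction after k components = (λ_1 + ... + λ_k) / Σ λ:
  k = 1: 47/83 = 0.5663
  k = 2: (47 + 32)/83 = 79/83 = 0.9518
  k = 3: (47 + 32 + 4)/83 = 83/83 = 1

Summary (fraction, with percent):

explained: PC1 0.5663 (56.63%), PC2 0.3855 (38.55%), PC3 0.0482 (4.82%);  cumulative: 0.5663, 0.9518, 1


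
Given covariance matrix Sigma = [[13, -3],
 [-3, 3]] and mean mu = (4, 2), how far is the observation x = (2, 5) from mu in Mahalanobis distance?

Step 1 — centre the observation: (x - mu) = (-2, 3).

Step 2 — invert Sigma. det(Sigma) = 13·3 - (-3)² = 30.
  Sigma^{-1} = (1/det) · [[d, -b], [-b, a]] = [[0.1, 0.1],
 [0.1, 0.4333]].

Step 3 — form the quadratic (x - mu)^T · Sigma^{-1} · (x - mu):
  Sigma^{-1} · (x - mu) = (0.1, 1.1).
  (x - mu)^T · [Sigma^{-1} · (x - mu)] = (-2)·(0.1) + (3)·(1.1) = 3.1.

Step 4 — take square root: d = √(3.1) ≈ 1.7607.

d(x, mu) = √(3.1) ≈ 1.7607


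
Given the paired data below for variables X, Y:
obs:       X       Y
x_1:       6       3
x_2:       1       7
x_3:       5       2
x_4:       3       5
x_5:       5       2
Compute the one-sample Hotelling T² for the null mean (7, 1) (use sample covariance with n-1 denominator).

Step 1 — sample mean vector:
  mean(X) = (6 + 1 + 5 + 3 + 5) / 5 = 20/5 = 4
  mean(Y) = (3 + 7 + 2 + 5 + 2) / 5 = 19/5 = 3.8
  x̄ = (4, 3.8),  deviation x̄ - mu_0 = (4, 3.8) - (7, 1) = (-3, 2.8).

Step 2 — sample covariance matrix, S[i,j] = (1/(n-1)) · Σ_k (x_{k,i} - mean_i) · (x_{k,j} - mean_j), divisor n-1 = 4:
  S[X,X] = ((2)·(2) + (-3)·(-3) + (1)·(1) + (-1)·(-1) + (1)·(1)) / 4 = 16/4 = 4
  S[X,Y] = ((2)·(-0.8) + (-3)·(3.2) + (1)·(-1.8) + (-1)·(1.2) + (1)·(-1.8)) / 4 = -16/4 = -4
  S[Y,Y] = ((-0.8)·(-0.8) + (3.2)·(3.2) + (-1.8)·(-1.8) + (1.2)·(1.2) + (-1.8)·(-1.8)) / 4 = 18.8/4 = 4.7
  S = [[4, -4],
 [-4, 4.7]].

Step 3 — invert S. det(S) = 4·4.7 - (-4)² = 2.8.
  S^{-1} = (1/det) · [[d, -b], [-b, a]] = [[1.6786, 1.4286],
 [1.4286, 1.4286]].

Step 4 — quadratic form (x̄ - mu_0)^T · S^{-1} · (x̄ - mu_0):
  S^{-1} · (x̄ - mu_0) = (-1.0357, -0.2857),
  (x̄ - mu_0)^T · [...] = (-3)·(-1.0357) + (2.8)·(-0.2857) = 2.3071.

Step 5 — scale by n: T² = 5 · 2.3071 = 11.5357.

T² ≈ 11.5357


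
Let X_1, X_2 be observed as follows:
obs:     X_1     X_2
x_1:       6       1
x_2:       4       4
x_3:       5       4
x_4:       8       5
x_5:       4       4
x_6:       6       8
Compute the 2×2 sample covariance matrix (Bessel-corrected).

Step 1 — column means:
  mean(X_1) = (6 + 4 + 5 + 8 + 4 + 6) / 6 = 33/6 = 5.5
  mean(X_2) = (1 + 4 + 4 + 5 + 4 + 8) / 6 = 26/6 = 4.3333

Step 2 — sample covariance S[i,j] = (1/(n-1)) · Σ_k (x_{k,i} - mean_i) · (x_{k,j} - mean_j), with n-1 = 5.
  S[X_1,X_1] = ((0.5)·(0.5) + (-1.5)·(-1.5) + (-0.5)·(-0.5) + (2.5)·(2.5) + (-1.5)·(-1.5) + (0.5)·(0.5)) / 5 = 11.5/5 = 2.3
  S[X_1,X_2] = ((0.5)·(-3.3333) + (-1.5)·(-0.3333) + (-0.5)·(-0.3333) + (2.5)·(0.6667) + (-1.5)·(-0.3333) + (0.5)·(3.6667)) / 5 = 3/5 = 0.6
  S[X_2,X_2] = ((-3.3333)·(-3.3333) + (-0.3333)·(-0.3333) + (-0.3333)·(-0.3333) + (0.6667)·(0.6667) + (-0.3333)·(-0.3333) + (3.6667)·(3.6667)) / 5 = 25.3333/5 = 5.0667

S is symmetric (S[j,i] = S[i,j]). Assembling:

S = [[2.3, 0.6],
 [0.6, 5.0667]]


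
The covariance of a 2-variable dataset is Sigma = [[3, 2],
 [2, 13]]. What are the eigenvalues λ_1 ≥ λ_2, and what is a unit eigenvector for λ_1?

Step 1 — characteristic polynomial of 2×2 Sigma:
  det(Sigma - λI) = λ² - trace · λ + det = 0.
  trace = 3 + 13 = 16, det = 3·13 - (2)² = 35.
Step 2 — discriminant:
  Δ = trace² - 4·det = 256 - 140 = 116.
Step 3 — eigenvalues:
  λ = (trace ± √Δ)/2 = (16 ± 10.7703)/2,
  λ_1 = 13.3852,  λ_2 = 2.6148.

Step 4 — unit eigenvector for λ_1: solve (Sigma - λ_1 I)v = 0. First row:
  (3 - 13.3852)·v_x + (2)·v_y = 0, i.e. (-10.3852)·v_x + (2)·v_y = 0,
  so v ∝ (b, λ_1 - a) = (2, 10.3852) = u.
  ||u|| = √((2)² + (10.3852)²) = √(111.8516) ≈ 10.576,
  v_1 = u/||u|| ≈ (0.1891, 0.982) (||v_1|| = 1).

λ_1 = 13.3852,  λ_2 = 2.6148;  v_1 ≈ (0.1891, 0.982)


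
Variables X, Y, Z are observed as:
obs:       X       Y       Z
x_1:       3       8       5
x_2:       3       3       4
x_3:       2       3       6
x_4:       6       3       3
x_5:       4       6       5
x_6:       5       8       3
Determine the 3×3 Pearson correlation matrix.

Step 1 — column means:
  mean(X) = (3 + 3 + 2 + 6 + 4 + 5) / 6 = 23/6 = 3.8333
  mean(Y) = (8 + 3 + 3 + 3 + 6 + 8) / 6 = 31/6 = 5.1667
  mean(Z) = (5 + 4 + 6 + 3 + 5 + 3) / 6 = 26/6 = 4.3333

Step 2 — sample variances and covariances s[i,j] = (1/(n-1)) · Σ_k (x_{k,i} - mean_i) · (x_{k,j} - mean_j), with n-1 = 5:
  s[X,X] = ((-0.8333)·(-0.8333) + (-0.8333)·(-0.8333) + (-1.8333)·(-1.8333) + (2.1667)·(2.1667) + (0.1667)·(0.1667) + (1.1667)·(1.1667)) / 5 = 10.8333/5 = 2.1667
  s[X,Y] = ((-0.8333)·(2.8333) + (-0.8333)·(-2.1667) + (-1.8333)·(-2.1667) + (2.1667)·(-2.1667) + (0.1667)·(0.8333) + (1.1667)·(2.8333)) / 5 = 2.1667/5 = 0.4333
  s[X,Z] = ((-0.8333)·(0.6667) + (-0.8333)·(-0.3333) + (-1.8333)·(1.6667) + (2.1667)·(-1.3333) + (0.1667)·(0.6667) + (1.1667)·(-1.3333)) / 5 = -7.6667/5 = -1.5333
  s[Y,Y] = ((2.8333)·(2.8333) + (-2.1667)·(-2.1667) + (-2.1667)·(-2.1667) + (-2.1667)·(-2.1667) + (0.8333)·(0.8333) + (2.8333)·(2.8333)) / 5 = 30.8333/5 = 6.1667
  s[Y,Z] = ((2.8333)·(0.6667) + (-2.1667)·(-0.3333) + (-2.1667)·(1.6667) + (-2.1667)·(-1.3333) + (0.8333)·(0.6667) + (2.8333)·(-1.3333)) / 5 = -1.3333/5 = -0.2667
  s[Z,Z] = ((0.6667)·(0.6667) + (-0.3333)·(-0.3333) + (1.6667)·(1.6667) + (-1.3333)·(-1.3333) + (0.6667)·(0.6667) + (-1.3333)·(-1.3333)) / 5 = 7.3333/5 = 1.4667
  Sample standard deviations s_i = √(s[i,i]):
  s(X) = √(2.1667) = 1.472
  s(Y) = √(6.1667) = 2.4833
  s(Z) = √(1.4667) = 1.2111

Step 3 — r_{ij} = s_{ij} / (s_i · s_j):
  r[X,X] = 1 (diagonal).
  r[X,Y] = 0.4333 / (1.472 · 2.4833) = 0.4333 / 3.6553 = 0.1185
  r[X,Z] = -1.5333 / (1.472 · 1.2111) = -1.5333 / 1.7826 = -0.8602
  r[Y,Y] = 1 (diagonal).
  r[Y,Z] = -0.2667 / (2.4833 · 1.2111) = -0.2667 / 3.0074 = -0.0887
  r[Z,Z] = 1 (diagonal).

R is symmetric with unit diagonal. Assembling:

R = [[1, 0.1185, -0.8602],
 [0.1185, 1, -0.0887],
 [-0.8602, -0.0887, 1]]


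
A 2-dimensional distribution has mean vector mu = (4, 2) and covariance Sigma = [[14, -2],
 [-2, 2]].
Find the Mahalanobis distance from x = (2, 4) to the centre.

Step 1 — centre the observation: (x - mu) = (-2, 2).

Step 2 — invert Sigma. det(Sigma) = 14·2 - (-2)² = 24.
  Sigma^{-1} = (1/det) · [[d, -b], [-b, a]] = [[0.0833, 0.0833],
 [0.0833, 0.5833]].

Step 3 — form the quadratic (x - mu)^T · Sigma^{-1} · (x - mu):
  Sigma^{-1} · (x - mu) = (0, 1).
  (x - mu)^T · [Sigma^{-1} · (x - mu)] = (-2)·(0) + (2)·(1) = 2.

Step 4 — take square root: d = √(2) ≈ 1.4142.

d(x, mu) = √(2) ≈ 1.4142


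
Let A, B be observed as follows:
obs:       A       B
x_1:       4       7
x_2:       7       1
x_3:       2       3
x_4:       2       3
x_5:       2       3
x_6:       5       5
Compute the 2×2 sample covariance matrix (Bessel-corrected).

Step 1 — column means:
  mean(A) = (4 + 7 + 2 + 2 + 2 + 5) / 6 = 22/6 = 3.6667
  mean(B) = (7 + 1 + 3 + 3 + 3 + 5) / 6 = 22/6 = 3.6667

Step 2 — sample covariance S[i,j] = (1/(n-1)) · Σ_k (x_{k,i} - mean_i) · (x_{k,j} - mean_j), with n-1 = 5.
  S[A,A] = ((0.3333)·(0.3333) + (3.3333)·(3.3333) + (-1.6667)·(-1.6667) + (-1.6667)·(-1.6667) + (-1.6667)·(-1.6667) + (1.3333)·(1.3333)) / 5 = 21.3333/5 = 4.2667
  S[A,B] = ((0.3333)·(3.3333) + (3.3333)·(-2.6667) + (-1.6667)·(-0.6667) + (-1.6667)·(-0.6667) + (-1.6667)·(-0.6667) + (1.3333)·(1.3333)) / 5 = -2.6667/5 = -0.5333
  S[B,B] = ((3.3333)·(3.3333) + (-2.6667)·(-2.6667) + (-0.6667)·(-0.6667) + (-0.6667)·(-0.6667) + (-0.6667)·(-0.6667) + (1.3333)·(1.3333)) / 5 = 21.3333/5 = 4.2667

S is symmetric (S[j,i] = S[i,j]). Assembling:

S = [[4.2667, -0.5333],
 [-0.5333, 4.2667]]


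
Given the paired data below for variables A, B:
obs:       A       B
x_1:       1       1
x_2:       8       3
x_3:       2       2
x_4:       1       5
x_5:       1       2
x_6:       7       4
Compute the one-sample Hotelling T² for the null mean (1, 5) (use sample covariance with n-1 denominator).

Step 1 — sample mean vector:
  mean(A) = (1 + 8 + 2 + 1 + 1 + 7) / 6 = 20/6 = 3.3333
  mean(B) = (1 + 3 + 2 + 5 + 2 + 4) / 6 = 17/6 = 2.8333
  x̄ = (3.3333, 2.8333),  deviation x̄ - mu_0 = (3.3333, 2.8333) - (1, 5) = (2.3333, -2.1667).

Step 2 — sample covariance matrix, S[i,j] = (1/(n-1)) · Σ_k (x_{k,i} - mean_i) · (x_{k,j} - mean_j), divisor n-1 = 5:
  S[A,A] = ((-2.3333)·(-2.3333) + (4.6667)·(4.6667) + (-1.3333)·(-1.3333) + (-2.3333)·(-2.3333) + (-2.3333)·(-2.3333) + (3.6667)·(3.6667)) / 5 = 53.3333/5 = 10.6667
  S[A,B] = ((-2.3333)·(-1.8333) + (4.6667)·(0.1667) + (-1.3333)·(-0.8333) + (-2.3333)·(2.1667) + (-2.3333)·(-0.8333) + (3.6667)·(1.1667)) / 5 = 7.3333/5 = 1.4667
  S[B,B] = ((-1.8333)·(-1.8333) + (0.1667)·(0.1667) + (-0.8333)·(-0.8333) + (2.1667)·(2.1667) + (-0.8333)·(-0.8333) + (1.1667)·(1.1667)) / 5 = 10.8333/5 = 2.1667
  S = [[10.6667, 1.4667],
 [1.4667, 2.1667]].

Step 3 — invert S. det(S) = 10.6667·2.1667 - (1.4667)² = 20.96.
  S^{-1} = (1/det) · [[d, -b], [-b, a]] = [[0.1034, -0.07],
 [-0.07, 0.5089]].

Step 4 — quadratic form (x̄ - mu_0)^T · S^{-1} · (x̄ - mu_0):
  S^{-1} · (x̄ - mu_0) = (0.3928, -1.2659),
  (x̄ - mu_0)^T · [...] = (2.3333)·(0.3928) + (-2.1667)·(-1.2659) = 3.6594.

Step 5 — scale by n: T² = 6 · 3.6594 = 21.9561.

T² ≈ 21.9561


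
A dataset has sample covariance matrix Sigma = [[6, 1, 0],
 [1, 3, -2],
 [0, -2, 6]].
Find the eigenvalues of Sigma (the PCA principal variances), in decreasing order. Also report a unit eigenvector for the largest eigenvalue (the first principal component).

Step 1 — characteristic polynomial p(λ) = det(λI - Sigma) = λ³ - tr·λ² + c_1·λ - det, where tr = trace, c_1 = sum of the principal 2×2 minors, det = det(Sigma):
  tr = 6 + 3 + 6 = 15,
  c_1 = (6·3 - (1)²) + (6·6 - (0)²) + (3·6 - (-2)²) = 17 + 36 + 14 = 67,
  det = 6·(3·6 - (-2)²) - (1)·((1)·6 - (-2)·(0)) + (0)·((1)·(-2) - 3·(0)) = 6·(14) - (1)·(6) + (0)·(-2) = 78.
  So p(λ) = λ³ - 15λ² + 67λ - 78.
Step 2 — look for an integer root (rational root theorem: any rational root is an integer divisor of 78). Testing λ = 6:
  p(6) = 216 - 540 + 402 - 78 = 0  ✓
  Dividing out (λ - 6): p(λ) = (λ - 6)(λ² - 9λ + 13).
Step 3 — remaining eigenvalues from the quadratic λ² - 9λ + 13 = 0:
  Δ = 9² - 4·13 = 81 - 52 = 29,  λ = (9 ± √29)/2 = (9 ± 5.3852)/2 ≈ 7.1926 or 1.8074.
  Sorted: λ_1 = 7.1926,  λ_2 = 6,  λ_3 = 1.8074  (check: sum = 15 = tr ✓).

Step 4 — unit eigenvector for λ_1 ≈ 7.1926: v spans the null space of (Sigma - λ_1 I), whose rows are
  r_1 = (-1.1926, 1, 0),  r_2 = (1, -4.1926, -2),  r_3 = (0, -2, -1.1926).
  v is orthogonal to every row, so take v ∝ r_1 × r_2 = ((1)·(-2) - (0)·(-4.1926), (0)·(1) - (-1.1926)·(-2), (-1.1926)·(-4.1926) - (1)·(1)) ≈ (-2, -2.3852, 4).
  Rescale (multiply by -1 so the first nonzero entry is positive): u = (2, 2.3852, -4).
  ||u|| = √((2)² + (2.3852)² + (-4)²) = √(25.689) ≈ 5.0684,  v_1 = u/||u|| ≈ (0.3946, 0.4706, -0.7892) (||v_1|| = 1).

λ_1 = 7.1926,  λ_2 = 6,  λ_3 = 1.8074;  v_1 ≈ (0.3946, 0.4706, -0.7892)
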